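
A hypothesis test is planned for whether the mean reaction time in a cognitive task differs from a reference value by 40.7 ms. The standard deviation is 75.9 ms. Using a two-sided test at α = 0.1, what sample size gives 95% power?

38

For a one-sample z-test, n = ((z_{α/2} + z_β)·σ/δ)².
z_{α/2} = 1.645 (two-sided α = 0.1); z_β = 1.645 (power 95% → β = 0.05).
n = (3.290 × 75.9 / 40.7)² = 37.64
Round up: n = 38.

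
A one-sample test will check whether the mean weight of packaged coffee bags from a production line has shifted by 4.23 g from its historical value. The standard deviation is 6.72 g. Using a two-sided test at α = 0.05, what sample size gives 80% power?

For a one-sample z-test, n = ((z_{α/2} + z_β)·σ/δ)².
z_{α/2} = 1.960 (two-sided α = 0.05); z_β = 0.842 (power 80% → β = 0.2).
n = (2.802 × 6.72 / 4.23)² = 19.81
Round up: n = 20.

n = 20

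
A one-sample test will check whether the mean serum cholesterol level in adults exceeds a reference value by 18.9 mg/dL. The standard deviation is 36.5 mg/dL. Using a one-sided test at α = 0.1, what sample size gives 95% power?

32

For a one-sample z-test, n = ((z_α + z_β)·σ/δ)².
z_α = 1.282 (one-sided α = 0.1); z_β = 1.645 (power 95% → β = 0.05).
n = (2.927 × 36.5 / 18.9)² = 31.95
Round up: n = 32.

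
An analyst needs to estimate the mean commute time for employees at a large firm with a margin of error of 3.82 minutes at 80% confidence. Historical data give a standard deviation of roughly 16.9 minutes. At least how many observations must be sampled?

33

For a mean, the margin of error is E = z·σ/√n, so n = (zσ/E)².
At 80% confidence, z = 1.282.
n = (1.282 × 16.9 / 3.82)² = 32.17
Round up: n = 33.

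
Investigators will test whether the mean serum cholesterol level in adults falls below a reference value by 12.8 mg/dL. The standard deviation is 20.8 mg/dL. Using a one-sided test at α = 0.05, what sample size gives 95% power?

n = 29

For a one-sample z-test, n = ((z_α + z_β)·σ/δ)².
z_α = 1.645 (one-sided α = 0.05); z_β = 1.645 (power 95% → β = 0.05).
n = (3.290 × 20.8 / 12.8)² = 28.58
Round up: n = 29.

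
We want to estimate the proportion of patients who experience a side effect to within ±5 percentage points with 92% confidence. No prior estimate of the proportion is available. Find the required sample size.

For a proportion with margin E = 0.05 at 92% confidence, z = 1.751.
With no prior estimate, use p = 0.5, which maximizes p(1−p) at 0.25.
n = 0.25 × (z/E)² = 0.25 × (1.751/0.05)² = 306.60
Round up: n = 307.

n = 307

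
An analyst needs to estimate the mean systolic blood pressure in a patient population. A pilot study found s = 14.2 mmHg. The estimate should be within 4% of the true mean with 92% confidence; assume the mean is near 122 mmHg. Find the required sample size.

26

For a mean, the margin of error is E = z·σ/√n, so n = (zσ/E)².
At 92% confidence, z = 1.751.
E = 4% of 122 = 4.88 mmHg.
n = (1.751 × 14.2 / 4.88)² = 25.96
Round up: n = 26.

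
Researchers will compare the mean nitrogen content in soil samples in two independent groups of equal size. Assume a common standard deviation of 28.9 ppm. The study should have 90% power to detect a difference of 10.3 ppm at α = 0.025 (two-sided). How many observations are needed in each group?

For two equal groups, n per group = 2·((z_{α/2} + z_β)·σ/δ)².
z_{α/2} = 2.241; z_β = 1.282 (power 90%).
n = 2 × (3.523 × 28.9 / 10.3)² = 2 × 97.71 = 195.42
Round up: n = 196 per group.

196 per group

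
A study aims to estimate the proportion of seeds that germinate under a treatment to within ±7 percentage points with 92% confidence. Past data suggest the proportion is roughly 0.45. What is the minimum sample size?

For a proportion with margin E = 0.07 at 92% confidence, z = 1.751.
n = p̂(1−p̂)(z/E)² = 0.45 × 0.55 × (1.751/0.07)² = 154.86
Round up: n = 155.

n = 155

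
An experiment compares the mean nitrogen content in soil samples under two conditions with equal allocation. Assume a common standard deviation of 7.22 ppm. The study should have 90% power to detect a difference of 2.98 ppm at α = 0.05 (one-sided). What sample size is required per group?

101 per group

For two equal groups, n per group = 2·((z_α + z_β)·σ/δ)².
z_α = 1.645; z_β = 1.282 (power 90%).
n = 2 × (2.927 × 7.22 / 2.98)² = 2 × 50.29 = 100.58
Round up: n = 101 per group.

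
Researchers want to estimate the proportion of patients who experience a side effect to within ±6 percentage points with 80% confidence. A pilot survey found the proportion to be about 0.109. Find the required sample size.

For a proportion with margin E = 0.06 at 80% confidence, z = 1.282.
n = p̂(1−p̂)(z/E)² = 0.109 × 0.891 × (1.282/0.06)² = 44.34
Round up: n = 45.

45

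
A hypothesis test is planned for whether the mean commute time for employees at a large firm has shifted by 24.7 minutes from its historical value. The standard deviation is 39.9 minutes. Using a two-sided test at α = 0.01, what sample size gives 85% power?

35

For a one-sample z-test, n = ((z_{α/2} + z_β)·σ/δ)².
z_{α/2} = 2.576 (two-sided α = 0.01); z_β = 1.036 (power 85% → β = 0.15).
n = (3.612 × 39.9 / 24.7)² = 34.04
Round up: n = 35.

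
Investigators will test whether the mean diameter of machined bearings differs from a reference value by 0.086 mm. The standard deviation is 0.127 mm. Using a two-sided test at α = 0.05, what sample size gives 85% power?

For a one-sample z-test, n = ((z_{α/2} + z_β)·σ/δ)².
z_{α/2} = 1.960 (two-sided α = 0.05); z_β = 1.036 (power 85% → β = 0.15).
n = (2.996 × 0.127 / 0.086)² = 19.57
Round up: n = 20.

20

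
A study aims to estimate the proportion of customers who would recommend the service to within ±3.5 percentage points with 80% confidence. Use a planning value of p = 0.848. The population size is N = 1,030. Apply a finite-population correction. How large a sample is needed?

For a proportion with margin E = 0.035 at 80% confidence, z = 1.282.
n = p̂(1−p̂)(z/E)² = 0.848 × 0.152 × (1.282/0.035)² = 172.93 — call this n₀.
Finite-population correction with N = 1,030: n = n₀ / (1 + (n₀−1)/N) = 172.93 / 1.167 = 148.18
Round up: n = 149.

n = 149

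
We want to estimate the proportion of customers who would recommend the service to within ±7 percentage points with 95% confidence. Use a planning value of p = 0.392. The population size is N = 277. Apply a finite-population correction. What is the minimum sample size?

n = 112

For a proportion with margin E = 0.07 at 95% confidence, z = 1.960.
n = p̂(1−p̂)(z/E)² = 0.392 × 0.608 × (1.960/0.07)² = 186.86 — call this n₀.
Finite-population correction with N = 277: n = n₀ / (1 + (n₀−1)/N) = 186.86 / 1.671 = 111.83
Round up: n = 112.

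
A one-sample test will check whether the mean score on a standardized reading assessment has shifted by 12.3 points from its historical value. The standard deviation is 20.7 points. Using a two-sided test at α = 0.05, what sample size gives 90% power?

For a one-sample z-test, n = ((z_{α/2} + z_β)·σ/δ)².
z_{α/2} = 1.960 (two-sided α = 0.05); z_β = 1.282 (power 90% → β = 0.1).
n = (3.242 × 20.7 / 12.3)² = 29.77
Round up: n = 30.

n = 30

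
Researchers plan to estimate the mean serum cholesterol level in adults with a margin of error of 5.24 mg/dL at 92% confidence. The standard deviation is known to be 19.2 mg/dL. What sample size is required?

42

For a mean, the margin of error is E = z·σ/√n, so n = (zσ/E)².
At 92% confidence, z = 1.751.
n = (1.751 × 19.2 / 5.24)² = 41.16
Round up: n = 42.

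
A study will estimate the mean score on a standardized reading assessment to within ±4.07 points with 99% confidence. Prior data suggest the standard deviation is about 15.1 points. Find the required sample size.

For a mean, the margin of error is E = z·σ/√n, so n = (zσ/E)².
At 99% confidence, z = 2.576.
n = (2.576 × 15.1 / 4.07)² = 91.34
Round up: n = 92.

92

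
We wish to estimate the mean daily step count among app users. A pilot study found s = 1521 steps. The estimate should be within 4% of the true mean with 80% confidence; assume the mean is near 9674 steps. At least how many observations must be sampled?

For a mean, the margin of error is E = z·σ/√n, so n = (zσ/E)².
At 80% confidence, z = 1.282.
E = 4% of 9674 = 387 steps.
n = (1.282 × 1521 / 387)² = 25.39
Round up: n = 26.

26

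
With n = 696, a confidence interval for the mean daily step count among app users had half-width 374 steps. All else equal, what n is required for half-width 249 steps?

Margin of error scales as 1/√n, so n₂ = n₁·(E₁/E₂)².
n₂ = 696 × (374/249)² = 696 × 2.256 = 1570.18
Round up: n₂ = 1571.

n = 1571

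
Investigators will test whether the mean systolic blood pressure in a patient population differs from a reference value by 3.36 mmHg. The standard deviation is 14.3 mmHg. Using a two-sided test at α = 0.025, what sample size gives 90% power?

225

For a one-sample z-test, n = ((z_{α/2} + z_β)·σ/δ)².
z_{α/2} = 2.241 (two-sided α = 0.025); z_β = 1.282 (power 90% → β = 0.1).
n = (3.523 × 14.3 / 3.36)² = 224.81
Round up: n = 225.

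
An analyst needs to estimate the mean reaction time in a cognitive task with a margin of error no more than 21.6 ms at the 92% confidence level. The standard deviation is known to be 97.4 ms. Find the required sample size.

63

For a mean, the margin of error is E = z·σ/√n, so n = (zσ/E)².
At 92% confidence, z = 1.751.
n = (1.751 × 97.4 / 21.6)² = 62.34
Round up: n = 63.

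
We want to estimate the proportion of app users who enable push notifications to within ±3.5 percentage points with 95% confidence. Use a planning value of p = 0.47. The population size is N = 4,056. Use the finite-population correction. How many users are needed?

For a proportion with margin E = 0.035 at 95% confidence, z = 1.960.
n = p̂(1−p̂)(z/E)² = 0.47 × 0.53 × (1.960/0.035)² = 781.18 — call this n₀.
Finite-population correction with N = 4,056: n = n₀ / (1 + (n₀−1)/N) = 781.18 / 1.192 = 655.35
Round up: n = 656.

n = 656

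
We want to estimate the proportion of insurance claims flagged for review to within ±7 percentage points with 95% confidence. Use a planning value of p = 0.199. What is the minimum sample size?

For a proportion with margin E = 0.07 at 95% confidence, z = 1.960.
n = p̂(1−p̂)(z/E)² = 0.199 × 0.801 × (1.960/0.07)² = 124.97
Round up: n = 125.

125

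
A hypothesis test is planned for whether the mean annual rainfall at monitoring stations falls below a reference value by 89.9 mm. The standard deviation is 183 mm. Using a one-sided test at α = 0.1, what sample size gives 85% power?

For a one-sample z-test, n = ((z_α + z_β)·σ/δ)².
z_α = 1.282 (one-sided α = 0.1); z_β = 1.036 (power 85% → β = 0.15).
n = (2.318 × 183 / 89.9)² = 22.26
Round up: n = 23.

23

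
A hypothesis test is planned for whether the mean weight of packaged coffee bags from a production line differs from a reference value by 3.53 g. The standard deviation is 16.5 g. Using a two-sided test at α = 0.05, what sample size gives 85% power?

For a one-sample z-test, n = ((z_{α/2} + z_β)·σ/δ)².
z_{α/2} = 1.960 (two-sided α = 0.05); z_β = 1.036 (power 85% → β = 0.15).
n = (2.996 × 16.5 / 3.53)² = 196.11
Round up: n = 197.

n = 197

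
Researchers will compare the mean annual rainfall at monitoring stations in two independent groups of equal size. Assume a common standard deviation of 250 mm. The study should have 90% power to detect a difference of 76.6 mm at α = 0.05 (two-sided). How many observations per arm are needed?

For two equal groups, n per group = 2·((z_{α/2} + z_β)·σ/δ)².
z_{α/2} = 1.960; z_β = 1.282 (power 90%).
n = 2 × (3.242 × 250 / 76.6)² = 2 × 111.96 = 223.92
Round up: n = 224 per group.

224 per group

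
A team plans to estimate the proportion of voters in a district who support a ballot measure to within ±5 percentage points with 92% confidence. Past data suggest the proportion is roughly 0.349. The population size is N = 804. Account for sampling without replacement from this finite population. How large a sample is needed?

For a proportion with margin E = 0.05 at 92% confidence, z = 1.751.
n = p̂(1−p̂)(z/E)² = 0.349 × 0.651 × (1.751/0.05)² = 278.64 — call this n₀.
Finite-population correction with N = 804: n = n₀ / (1 + (n₀−1)/N) = 278.64 / 1.345 = 207.17
Round up: n = 208.

208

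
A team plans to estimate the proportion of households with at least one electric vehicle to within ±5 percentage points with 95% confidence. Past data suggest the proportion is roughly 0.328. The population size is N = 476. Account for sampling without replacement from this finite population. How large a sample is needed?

For a proportion with margin E = 0.05 at 95% confidence, z = 1.960.
n = p̂(1−p̂)(z/E)² = 0.328 × 0.672 × (1.960/0.05)² = 338.70 — call this n₀.
Finite-population correction with N = 476: n = n₀ / (1 + (n₀−1)/N) = 338.70 / 1.709 = 198.19
Round up: n = 199.

n = 199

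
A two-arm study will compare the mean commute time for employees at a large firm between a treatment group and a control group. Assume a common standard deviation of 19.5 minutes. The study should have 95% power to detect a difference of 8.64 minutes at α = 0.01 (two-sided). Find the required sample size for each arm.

For two equal groups, n per group = 2·((z_{α/2} + z_β)·σ/δ)².
z_{α/2} = 2.576; z_β = 1.645 (power 95%).
n = 2 × (4.221 × 19.5 / 8.64)² = 2 × 90.76 = 181.52
Round up: n = 182 per group.

182 per group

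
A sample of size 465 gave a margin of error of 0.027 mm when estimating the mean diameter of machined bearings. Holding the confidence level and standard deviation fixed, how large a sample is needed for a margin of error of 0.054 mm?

Margin of error scales as 1/√n, so n₂ = n₁·(E₁/E₂)².
n₂ = 465 × (0.027/0.054)² = 465 × 0.25 = 116.25
Round up: n₂ = 117.

117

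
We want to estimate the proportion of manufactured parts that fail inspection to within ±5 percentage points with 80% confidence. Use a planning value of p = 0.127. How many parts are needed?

For a proportion with margin E = 0.05 at 80% confidence, z = 1.282.
n = p̂(1−p̂)(z/E)² = 0.127 × 0.873 × (1.282/0.05)² = 72.89
Round up: n = 73.

n = 73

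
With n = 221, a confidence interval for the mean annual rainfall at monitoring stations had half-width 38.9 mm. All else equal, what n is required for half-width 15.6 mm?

1375

Margin of error scales as 1/√n, so n₂ = n₁·(E₁/E₂)².
n₂ = 221 × (38.9/15.6)² = 221 × 6.218 = 1374.18
Round up: n₂ = 1375.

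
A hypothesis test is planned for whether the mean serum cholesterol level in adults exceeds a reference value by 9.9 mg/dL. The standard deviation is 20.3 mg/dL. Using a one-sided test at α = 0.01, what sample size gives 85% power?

n = 48

For a one-sample z-test, n = ((z_α + z_β)·σ/δ)².
z_α = 2.326 (one-sided α = 0.01); z_β = 1.036 (power 85% → β = 0.15).
n = (3.362 × 20.3 / 9.9)² = 47.52
Round up: n = 48.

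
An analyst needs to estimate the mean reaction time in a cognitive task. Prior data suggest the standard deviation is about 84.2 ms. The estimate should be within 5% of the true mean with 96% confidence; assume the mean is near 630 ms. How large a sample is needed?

n = 31

For a mean, the margin of error is E = z·σ/√n, so n = (zσ/E)².
At 96% confidence, z = 2.054.
E = 5% of 630 = 31.5 ms.
n = (2.054 × 84.2 / 31.5)² = 30.14
Round up: n = 31.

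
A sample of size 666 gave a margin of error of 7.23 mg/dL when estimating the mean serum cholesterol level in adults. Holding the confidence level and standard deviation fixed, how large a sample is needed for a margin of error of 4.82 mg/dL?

Margin of error scales as 1/√n, so n₂ = n₁·(E₁/E₂)².
n₂ = 666 × (7.23/4.82)² = 666 × 2.25 = 1498.50
Round up: n₂ = 1499.

1499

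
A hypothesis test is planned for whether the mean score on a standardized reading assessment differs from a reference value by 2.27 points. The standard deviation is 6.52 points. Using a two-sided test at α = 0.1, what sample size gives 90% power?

71

For a one-sample z-test, n = ((z_{α/2} + z_β)·σ/δ)².
z_{α/2} = 1.645 (two-sided α = 0.1); z_β = 1.282 (power 90% → β = 0.1).
n = (2.927 × 6.52 / 2.27)² = 70.68
Round up: n = 71.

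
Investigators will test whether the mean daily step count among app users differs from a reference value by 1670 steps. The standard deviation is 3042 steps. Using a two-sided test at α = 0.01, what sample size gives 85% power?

44

For a one-sample z-test, n = ((z_{α/2} + z_β)·σ/δ)².
z_{α/2} = 2.576 (two-sided α = 0.01); z_β = 1.036 (power 85% → β = 0.15).
n = (3.612 × 3042 / 1670)² = 43.29
Round up: n = 44.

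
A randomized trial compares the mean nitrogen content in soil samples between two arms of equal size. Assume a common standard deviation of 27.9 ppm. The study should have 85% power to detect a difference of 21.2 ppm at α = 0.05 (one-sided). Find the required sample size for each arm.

For two equal groups, n per group = 2·((z_α + z_β)·σ/δ)².
z_α = 1.645; z_β = 1.036 (power 85%).
n = 2 × (2.681 × 27.9 / 21.2)² = 2 × 12.45 = 24.90
Round up: n = 25 per group.

25 per group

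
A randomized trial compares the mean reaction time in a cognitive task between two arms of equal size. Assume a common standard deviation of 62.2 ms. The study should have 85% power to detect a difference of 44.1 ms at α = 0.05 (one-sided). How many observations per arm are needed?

For two equal groups, n per group = 2·((z_α + z_β)·σ/δ)².
z_α = 1.645; z_β = 1.036 (power 85%).
n = 2 × (2.681 × 62.2 / 44.1)² = 2 × 14.30 = 28.60
Round up: n = 29 per group.

29 per group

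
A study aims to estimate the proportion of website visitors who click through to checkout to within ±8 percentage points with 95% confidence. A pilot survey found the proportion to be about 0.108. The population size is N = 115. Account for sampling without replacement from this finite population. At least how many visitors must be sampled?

39

For a proportion with margin E = 0.08 at 95% confidence, z = 1.960.
n = p̂(1−p̂)(z/E)² = 0.108 × 0.892 × (1.960/0.08)² = 57.83 — call this n₀.
Finite-population correction with N = 115: n = n₀ / (1 + (n₀−1)/N) = 57.83 / 1.494 = 38.71
Round up: n = 39.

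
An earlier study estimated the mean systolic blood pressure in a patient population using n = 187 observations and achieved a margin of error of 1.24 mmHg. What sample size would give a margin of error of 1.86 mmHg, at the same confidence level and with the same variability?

84

Margin of error scales as 1/√n, so n₂ = n₁·(E₁/E₂)².
n₂ = 187 × (1.24/1.86)² = 187 × 0.4444 = 83.10
Round up: n₂ = 84.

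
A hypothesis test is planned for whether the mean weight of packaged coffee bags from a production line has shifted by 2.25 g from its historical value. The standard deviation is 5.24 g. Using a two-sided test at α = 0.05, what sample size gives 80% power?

43

For a one-sample z-test, n = ((z_{α/2} + z_β)·σ/δ)².
z_{α/2} = 1.960 (two-sided α = 0.05); z_β = 0.842 (power 80% → β = 0.2).
n = (2.802 × 5.24 / 2.25)² = 42.58
Round up: n = 43.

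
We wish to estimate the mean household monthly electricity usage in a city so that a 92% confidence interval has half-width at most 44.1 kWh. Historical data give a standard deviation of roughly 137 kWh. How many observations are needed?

For a mean, the margin of error is E = z·σ/√n, so n = (zσ/E)².
At 92% confidence, z = 1.751.
n = (1.751 × 137 / 44.1)² = 29.59
Round up: n = 30.

30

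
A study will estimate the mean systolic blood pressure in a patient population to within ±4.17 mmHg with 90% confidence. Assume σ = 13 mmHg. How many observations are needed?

For a mean, the margin of error is E = z·σ/√n, so n = (zσ/E)².
At 90% confidence, z = 1.645.
n = (1.645 × 13 / 4.17)² = 26.30
Round up: n = 27.

27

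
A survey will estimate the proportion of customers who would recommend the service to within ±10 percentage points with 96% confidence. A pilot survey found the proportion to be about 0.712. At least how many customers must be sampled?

For a proportion with margin E = 0.1 at 96% confidence, z = 2.054.
n = p̂(1−p̂)(z/E)² = 0.712 × 0.288 × (2.054/0.1)² = 86.51
Round up: n = 87.

n = 87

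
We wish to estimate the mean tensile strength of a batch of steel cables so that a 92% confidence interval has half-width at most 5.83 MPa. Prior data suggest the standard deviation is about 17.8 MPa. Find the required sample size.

29

For a mean, the margin of error is E = z·σ/√n, so n = (zσ/E)².
At 92% confidence, z = 1.751.
n = (1.751 × 17.8 / 5.83)² = 28.58
Round up: n = 29.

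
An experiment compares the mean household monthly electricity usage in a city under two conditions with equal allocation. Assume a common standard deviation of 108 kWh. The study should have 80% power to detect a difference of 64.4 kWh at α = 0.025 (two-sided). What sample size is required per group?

For two equal groups, n per group = 2·((z_{α/2} + z_β)·σ/δ)².
z_{α/2} = 2.241; z_β = 0.842 (power 80%).
n = 2 × (3.083 × 108 / 64.4)² = 2 × 26.73 = 53.46
Round up: n = 54 per group.

54 per group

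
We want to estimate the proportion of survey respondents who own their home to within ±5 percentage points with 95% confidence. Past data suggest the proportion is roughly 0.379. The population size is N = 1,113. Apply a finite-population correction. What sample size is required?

n = 274

For a proportion with margin E = 0.05 at 95% confidence, z = 1.960.
n = p̂(1−p̂)(z/E)² = 0.379 × 0.621 × (1.960/0.05)² = 361.66 — call this n₀.
Finite-population correction with N = 1,113: n = n₀ / (1 + (n₀−1)/N) = 361.66 / 1.324 = 273.16
Round up: n = 274.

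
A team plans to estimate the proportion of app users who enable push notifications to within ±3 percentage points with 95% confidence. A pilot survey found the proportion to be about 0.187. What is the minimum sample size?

For a proportion with margin E = 0.03 at 95% confidence, z = 1.960.
n = p̂(1−p̂)(z/E)² = 0.187 × 0.813 × (1.960/0.03)² = 648.94
Round up: n = 649.

649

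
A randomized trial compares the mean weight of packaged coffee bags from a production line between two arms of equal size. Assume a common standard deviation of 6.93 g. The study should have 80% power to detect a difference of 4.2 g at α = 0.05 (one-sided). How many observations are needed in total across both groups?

68 total

For two equal groups, n per group = 2·((z_α + z_β)·σ/δ)².
z_α = 1.645; z_β = 0.842 (power 80%).
n = 2 × (2.487 × 6.93 / 4.2)² = 2 × 16.84 = 33.68
Round up: n = 34 per group.
Total across both groups: 2 × 34 = 68.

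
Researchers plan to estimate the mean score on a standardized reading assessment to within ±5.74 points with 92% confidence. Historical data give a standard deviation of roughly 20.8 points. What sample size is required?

For a mean, the margin of error is E = z·σ/√n, so n = (zσ/E)².
At 92% confidence, z = 1.751.
n = (1.751 × 20.8 / 5.74)² = 40.26
Round up: n = 41.

41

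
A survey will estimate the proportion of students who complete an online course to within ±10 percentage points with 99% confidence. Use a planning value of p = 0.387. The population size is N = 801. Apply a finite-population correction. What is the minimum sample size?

132

For a proportion with margin E = 0.1 at 99% confidence, z = 2.576.
n = p̂(1−p̂)(z/E)² = 0.387 × 0.613 × (2.576/0.1)² = 157.42 — call this n₀.
Finite-population correction with N = 801: n = n₀ / (1 + (n₀−1)/N) = 157.42 / 1.195 = 131.73
Round up: n = 132.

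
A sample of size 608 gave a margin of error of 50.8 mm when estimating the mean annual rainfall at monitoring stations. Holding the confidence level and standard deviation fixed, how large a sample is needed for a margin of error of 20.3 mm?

Margin of error scales as 1/√n, so n₂ = n₁·(E₁/E₂)².
n₂ = 608 × (50.8/20.3)² = 608 × 6.262 = 3807.30
Round up: n₂ = 3808.

n = 3808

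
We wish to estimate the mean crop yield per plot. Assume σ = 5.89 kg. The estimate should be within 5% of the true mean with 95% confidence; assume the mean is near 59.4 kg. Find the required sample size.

n = 16

For a mean, the margin of error is E = z·σ/√n, so n = (zσ/E)².
At 95% confidence, z = 1.960.
E = 5% of 59.4 = 2.97 kg.
n = (1.960 × 5.89 / 2.97)² = 15.11
Round up: n = 16.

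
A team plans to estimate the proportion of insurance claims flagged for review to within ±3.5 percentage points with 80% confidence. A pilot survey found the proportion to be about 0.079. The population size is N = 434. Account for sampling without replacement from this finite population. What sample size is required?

For a proportion with margin E = 0.035 at 80% confidence, z = 1.282.
n = p̂(1−p̂)(z/E)² = 0.079 × 0.921 × (1.282/0.035)² = 97.62 — call this n₀.
Finite-population correction with N = 434: n = n₀ / (1 + (n₀−1)/N) = 97.62 / 1.223 = 79.82
Round up: n = 80.

80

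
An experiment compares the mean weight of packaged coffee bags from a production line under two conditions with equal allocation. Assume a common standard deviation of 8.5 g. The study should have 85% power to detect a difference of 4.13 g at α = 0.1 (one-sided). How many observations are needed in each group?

For two equal groups, n per group = 2·((z_α + z_β)·σ/δ)².
z_α = 1.282; z_β = 1.036 (power 85%).
n = 2 × (2.318 × 8.5 / 4.13)² = 2 × 22.76 = 45.52
Round up: n = 46 per group.

46 per group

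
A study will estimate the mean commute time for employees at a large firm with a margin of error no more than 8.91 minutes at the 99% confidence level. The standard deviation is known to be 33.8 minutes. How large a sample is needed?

For a mean, the margin of error is E = z·σ/√n, so n = (zσ/E)².
At 99% confidence, z = 2.576.
n = (2.576 × 33.8 / 8.91)² = 95.49
Round up: n = 96.

96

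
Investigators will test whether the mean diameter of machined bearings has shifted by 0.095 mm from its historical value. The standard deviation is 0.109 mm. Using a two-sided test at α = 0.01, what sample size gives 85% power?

18

For a one-sample z-test, n = ((z_{α/2} + z_β)·σ/δ)².
z_{α/2} = 2.576 (two-sided α = 0.01); z_β = 1.036 (power 85% → β = 0.15).
n = (3.612 × 0.109 / 0.095)² = 17.18
Round up: n = 18.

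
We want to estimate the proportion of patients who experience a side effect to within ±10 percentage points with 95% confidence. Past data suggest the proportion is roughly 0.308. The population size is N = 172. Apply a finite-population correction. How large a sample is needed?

For a proportion with margin E = 0.1 at 95% confidence, z = 1.960.
n = p̂(1−p̂)(z/E)² = 0.308 × 0.692 × (1.960/0.1)² = 81.88 — call this n₀.
Finite-population correction with N = 172: n = n₀ / (1 + (n₀−1)/N) = 81.88 / 1.47 = 55.70
Round up: n = 56.

n = 56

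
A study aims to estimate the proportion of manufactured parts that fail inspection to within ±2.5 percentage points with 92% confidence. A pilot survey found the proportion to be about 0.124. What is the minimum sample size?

533

For a proportion with margin E = 0.025 at 92% confidence, z = 1.751.
n = p̂(1−p̂)(z/E)² = 0.124 × 0.876 × (1.751/0.025)² = 532.87
Round up: n = 533.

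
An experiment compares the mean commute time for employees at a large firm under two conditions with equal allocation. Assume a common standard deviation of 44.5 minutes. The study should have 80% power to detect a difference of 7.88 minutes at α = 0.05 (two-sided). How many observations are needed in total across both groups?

For two equal groups, n per group = 2·((z_{α/2} + z_β)·σ/δ)².
z_{α/2} = 1.960; z_β = 0.842 (power 80%).
n = 2 × (2.802 × 44.5 / 7.88)² = 2 × 250.38 = 500.76
Round up: n = 501 per group.
Total across both groups: 2 × 501 = 1002.

1002 total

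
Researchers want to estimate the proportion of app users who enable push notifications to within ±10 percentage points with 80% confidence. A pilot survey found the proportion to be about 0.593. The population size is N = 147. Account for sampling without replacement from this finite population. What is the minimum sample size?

For a proportion with margin E = 0.1 at 80% confidence, z = 1.282.
n = p̂(1−p̂)(z/E)² = 0.593 × 0.407 × (1.282/0.1)² = 39.67 — call this n₀.
Finite-population correction with N = 147: n = n₀ / (1 + (n₀−1)/N) = 39.67 / 1.263 = 31.41
Round up: n = 32.

32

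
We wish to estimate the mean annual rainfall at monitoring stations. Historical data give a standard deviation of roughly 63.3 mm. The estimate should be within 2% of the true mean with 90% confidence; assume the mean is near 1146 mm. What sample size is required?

For a mean, the margin of error is E = z·σ/√n, so n = (zσ/E)².
At 90% confidence, z = 1.645.
E = 2% of 1146 = 22.92 mm.
n = (1.645 × 63.3 / 22.92)² = 20.64
Round up: n = 21.

21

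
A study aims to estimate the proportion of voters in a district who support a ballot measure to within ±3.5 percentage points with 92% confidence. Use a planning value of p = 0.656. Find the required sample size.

For a proportion with margin E = 0.035 at 92% confidence, z = 1.751.
n = p̂(1−p̂)(z/E)² = 0.656 × 0.344 × (1.751/0.035)² = 564.80
Round up: n = 565.

565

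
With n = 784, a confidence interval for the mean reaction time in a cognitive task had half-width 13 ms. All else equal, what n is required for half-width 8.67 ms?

n = 1763

Margin of error scales as 1/√n, so n₂ = n₁·(E₁/E₂)².
n₂ = 784 × (13/8.67)² = 784 × 2.248 = 1762.43
Round up: n₂ = 1763.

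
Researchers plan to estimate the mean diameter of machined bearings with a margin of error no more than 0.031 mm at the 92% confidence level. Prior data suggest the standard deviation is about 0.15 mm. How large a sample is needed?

72

For a mean, the margin of error is E = z·σ/√n, so n = (zσ/E)².
At 92% confidence, z = 1.751.
n = (1.751 × 0.15 / 0.031)² = 71.78
Round up: n = 72.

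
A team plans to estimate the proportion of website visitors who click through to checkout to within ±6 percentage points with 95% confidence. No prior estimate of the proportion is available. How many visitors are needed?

267

For a proportion with margin E = 0.06 at 95% confidence, z = 1.960.
With no prior estimate, use p = 0.5, which maximizes p(1−p) at 0.25.
n = 0.25 × (z/E)² = 0.25 × (1.960/0.06)² = 266.78
Round up: n = 267.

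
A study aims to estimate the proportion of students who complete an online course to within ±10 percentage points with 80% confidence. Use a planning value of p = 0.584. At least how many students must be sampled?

For a proportion with margin E = 0.1 at 80% confidence, z = 1.282.
n = p̂(1−p̂)(z/E)² = 0.584 × 0.416 × (1.282/0.1)² = 39.93
Round up: n = 40.

40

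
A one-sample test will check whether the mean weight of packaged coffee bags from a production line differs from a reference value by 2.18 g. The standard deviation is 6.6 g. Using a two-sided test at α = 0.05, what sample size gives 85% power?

For a one-sample z-test, n = ((z_{α/2} + z_β)·σ/δ)².
z_{α/2} = 1.960 (two-sided α = 0.05); z_β = 1.036 (power 85% → β = 0.15).
n = (2.996 × 6.6 / 2.18)² = 82.27
Round up: n = 83.

83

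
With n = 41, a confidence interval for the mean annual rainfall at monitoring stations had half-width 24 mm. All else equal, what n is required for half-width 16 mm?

n = 93

Margin of error scales as 1/√n, so n₂ = n₁·(E₁/E₂)².
n₂ = 41 × (24/16)² = 41 × 2.25 = 92.25
Round up: n₂ = 93.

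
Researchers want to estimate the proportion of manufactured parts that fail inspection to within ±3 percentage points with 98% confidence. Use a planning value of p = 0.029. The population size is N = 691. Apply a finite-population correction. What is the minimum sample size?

For a proportion with margin E = 0.03 at 98% confidence, z = 2.326.
n = p̂(1−p̂)(z/E)² = 0.029 × 0.971 × (2.326/0.03)² = 169.28 — call this n₀.
Finite-population correction with N = 691: n = n₀ / (1 + (n₀−1)/N) = 169.28 / 1.244 = 136.08
Round up: n = 137.

n = 137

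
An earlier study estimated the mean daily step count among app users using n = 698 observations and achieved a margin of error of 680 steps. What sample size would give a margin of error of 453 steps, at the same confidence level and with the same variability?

Margin of error scales as 1/√n, so n₂ = n₁·(E₁/E₂)².
n₂ = 698 × (680/453)² = 698 × 2.253 = 1572.59
Round up: n₂ = 1573.

n = 1573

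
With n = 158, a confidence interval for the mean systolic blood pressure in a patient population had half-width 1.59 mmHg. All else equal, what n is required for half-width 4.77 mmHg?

Margin of error scales as 1/√n, so n₂ = n₁·(E₁/E₂)².
n₂ = 158 × (1.59/4.77)² = 158 × 0.1111 = 17.55
Round up: n₂ = 18.

18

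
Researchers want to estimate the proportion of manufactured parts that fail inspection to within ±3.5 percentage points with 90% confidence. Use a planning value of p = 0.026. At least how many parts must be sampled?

For a proportion with margin E = 0.035 at 90% confidence, z = 1.645.
n = p̂(1−p̂)(z/E)² = 0.026 × 0.974 × (1.645/0.035)² = 55.94
Round up: n = 56.

56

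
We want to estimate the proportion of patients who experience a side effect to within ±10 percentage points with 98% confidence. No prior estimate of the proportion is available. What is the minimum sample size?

For a proportion with margin E = 0.1 at 98% confidence, z = 2.326.
With no prior estimate, use p = 0.5, which maximizes p(1−p) at 0.25.
n = 0.25 × (z/E)² = 0.25 × (2.326/0.1)² = 135.26
Round up: n = 136.

136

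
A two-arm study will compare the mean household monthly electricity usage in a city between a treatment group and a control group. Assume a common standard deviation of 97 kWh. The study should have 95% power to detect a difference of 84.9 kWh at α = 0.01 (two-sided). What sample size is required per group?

For two equal groups, n per group = 2·((z_{α/2} + z_β)·σ/δ)².
z_{α/2} = 2.576; z_β = 1.645 (power 95%).
n = 2 × (4.221 × 97 / 84.9)² = 2 × 23.26 = 46.52
Round up: n = 47 per group.

47 per group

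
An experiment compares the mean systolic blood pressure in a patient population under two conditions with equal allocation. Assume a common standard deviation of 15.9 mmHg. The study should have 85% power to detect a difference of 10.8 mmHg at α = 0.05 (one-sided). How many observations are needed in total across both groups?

For two equal groups, n per group = 2·((z_α + z_β)·σ/δ)².
z_α = 1.645; z_β = 1.036 (power 85%).
n = 2 × (2.681 × 15.9 / 10.8)² = 2 × 15.58 = 31.16
Round up: n = 32 per group.
Total across both groups: 2 × 32 = 64.

64 total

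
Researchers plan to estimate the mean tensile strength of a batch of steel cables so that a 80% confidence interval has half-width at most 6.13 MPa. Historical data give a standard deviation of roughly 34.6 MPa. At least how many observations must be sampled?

For a mean, the margin of error is E = z·σ/√n, so n = (zσ/E)².
At 80% confidence, z = 1.282.
n = (1.282 × 34.6 / 6.13)² = 52.36
Round up: n = 53.

53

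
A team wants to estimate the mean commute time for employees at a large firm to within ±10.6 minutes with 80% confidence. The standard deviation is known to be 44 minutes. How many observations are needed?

n = 29

For a mean, the margin of error is E = z·σ/√n, so n = (zσ/E)².
At 80% confidence, z = 1.282.
n = (1.282 × 44 / 10.6)² = 28.32
Round up: n = 29.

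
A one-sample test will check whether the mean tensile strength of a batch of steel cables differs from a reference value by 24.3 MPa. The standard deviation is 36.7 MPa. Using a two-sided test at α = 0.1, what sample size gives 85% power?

For a one-sample z-test, n = ((z_{α/2} + z_β)·σ/δ)².
z_{α/2} = 1.645 (two-sided α = 0.1); z_β = 1.036 (power 85% → β = 0.15).
n = (2.681 × 36.7 / 24.3)² = 16.40
Round up: n = 17.

n = 17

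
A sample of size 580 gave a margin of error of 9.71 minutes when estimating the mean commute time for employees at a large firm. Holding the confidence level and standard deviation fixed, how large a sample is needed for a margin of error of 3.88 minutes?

Margin of error scales as 1/√n, so n₂ = n₁·(E₁/E₂)².
n₂ = 580 × (9.71/3.88)² = 580 × 6.263 = 3632.54
Round up: n₂ = 3633.

3633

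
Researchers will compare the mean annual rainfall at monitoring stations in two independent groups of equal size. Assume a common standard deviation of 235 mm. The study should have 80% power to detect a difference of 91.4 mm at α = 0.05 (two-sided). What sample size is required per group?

For two equal groups, n per group = 2·((z_{α/2} + z_β)·σ/δ)².
z_{α/2} = 1.960; z_β = 0.842 (power 80%).
n = 2 × (2.802 × 235 / 91.4)² = 2 × 51.90 = 103.80
Round up: n = 104 per group.

104 per group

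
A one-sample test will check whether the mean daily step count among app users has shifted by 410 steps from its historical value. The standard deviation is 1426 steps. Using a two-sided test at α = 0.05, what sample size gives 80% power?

95

For a one-sample z-test, n = ((z_{α/2} + z_β)·σ/δ)².
z_{α/2} = 1.960 (two-sided α = 0.05); z_β = 0.842 (power 80% → β = 0.2).
n = (2.802 × 1426 / 410)² = 94.97
Round up: n = 95.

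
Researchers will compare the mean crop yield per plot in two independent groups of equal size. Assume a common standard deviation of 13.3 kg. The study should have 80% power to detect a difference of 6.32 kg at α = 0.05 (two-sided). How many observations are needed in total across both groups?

For two equal groups, n per group = 2·((z_{α/2} + z_β)·σ/δ)².
z_{α/2} = 1.960; z_β = 0.842 (power 80%).
n = 2 × (2.802 × 13.3 / 6.32)² = 2 × 34.77 = 69.54
Round up: n = 70 per group.
Total across both groups: 2 × 70 = 140.

140 total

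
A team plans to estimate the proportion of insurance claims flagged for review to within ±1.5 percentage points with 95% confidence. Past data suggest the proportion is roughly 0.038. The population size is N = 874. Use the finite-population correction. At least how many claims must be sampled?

For a proportion with margin E = 0.015 at 95% confidence, z = 1.960.
n = p̂(1−p̂)(z/E)² = 0.038 × 0.962 × (1.960/0.015)² = 624.15 — call this n₀.
Finite-population correction with N = 874: n = n₀ / (1 + (n₀−1)/N) = 624.15 / 1.713 = 364.36
Round up: n = 365.

365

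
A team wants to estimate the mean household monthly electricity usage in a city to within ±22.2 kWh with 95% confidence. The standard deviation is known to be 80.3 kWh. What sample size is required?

51

For a mean, the margin of error is E = z·σ/√n, so n = (zσ/E)².
At 95% confidence, z = 1.960.
n = (1.960 × 80.3 / 22.2)² = 50.26
Round up: n = 51.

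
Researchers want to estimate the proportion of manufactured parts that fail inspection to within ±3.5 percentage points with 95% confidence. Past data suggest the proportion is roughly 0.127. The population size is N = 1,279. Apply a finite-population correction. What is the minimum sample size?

For a proportion with margin E = 0.035 at 95% confidence, z = 1.960.
n = p̂(1−p̂)(z/E)² = 0.127 × 0.873 × (1.960/0.035)² = 347.69 — call this n₀.
Finite-population correction with N = 1,279: n = n₀ / (1 + (n₀−1)/N) = 347.69 / 1.271 = 273.56
Round up: n = 274.

274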